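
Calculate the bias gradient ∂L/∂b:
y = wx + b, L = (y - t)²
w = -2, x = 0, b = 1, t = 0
∂L/∂b = 2

y = wx + b = (-2)(0) + 1 = 1
∂L/∂y = 2(y - t) = 2(1 - 0) = 2
∂y/∂b = 1
∂L/∂b = ∂L/∂y · ∂y/∂b = 2 × 1 = 2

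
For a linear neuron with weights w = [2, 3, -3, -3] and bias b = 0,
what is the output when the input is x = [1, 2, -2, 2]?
y = 8

y = (2)(1) + (3)(2) + (-3)(-2) + (-3)(2) + 0 = 8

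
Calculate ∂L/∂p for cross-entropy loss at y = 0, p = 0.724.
∂L/∂p = 3.623

∂L/∂p = -y/p + (1-y)/(1-p) = 0 + 1/0.276 = 3.623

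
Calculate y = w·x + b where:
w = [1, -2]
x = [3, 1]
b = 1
y = 2

y = (1)(3) + (-2)(1) + 1 = 2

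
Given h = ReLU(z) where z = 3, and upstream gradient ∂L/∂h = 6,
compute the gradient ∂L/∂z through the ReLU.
∂L/∂z = 6

h = ReLU(3) = 3
Since z > 0: ∂h/∂z = 1
∂L/∂z = ∂L/∂h · ∂h/∂z = 6 × 1 = 6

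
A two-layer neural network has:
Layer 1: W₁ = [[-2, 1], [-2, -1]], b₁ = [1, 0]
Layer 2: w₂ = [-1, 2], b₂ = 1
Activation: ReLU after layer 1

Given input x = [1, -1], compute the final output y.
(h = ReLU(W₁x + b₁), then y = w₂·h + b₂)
y = 1

Layer 1 pre-activation: z₁ = [-2, -1]
After ReLU: h = [0, 0]
Layer 2 output: y = -1×0 + 2×0 + 1 = 1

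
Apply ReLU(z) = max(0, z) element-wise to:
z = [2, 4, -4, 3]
h = [2, 4, 0, 3]

ReLU applied element-wise: max(0,2)=2, max(0,4)=4, max(0,-4)=0, max(0,3)=3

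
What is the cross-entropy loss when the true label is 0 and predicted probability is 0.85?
L = 1.897

L = -0·log(0.85) - 1·log(0.15) = -log(0.15) = 1.897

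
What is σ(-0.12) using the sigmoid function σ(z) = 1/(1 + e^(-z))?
0.47

sigmoid(-0.12) = 1/(1 + e^(0.12)) = 1/(1 + 1.127) = 0.47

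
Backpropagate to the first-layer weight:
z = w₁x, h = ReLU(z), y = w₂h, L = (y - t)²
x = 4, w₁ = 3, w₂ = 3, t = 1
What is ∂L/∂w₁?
∂L/∂w₁ = 840

Forward pass:
z = w₁x = 3×4 = 12
h = ReLU(12) = 12
y = w₂h = 3×12 = 36

Backward pass:
∂L/∂y = 2(y - t) = 2(36 - 1) = 70
∂y/∂h = w₂ = 3
∂h/∂z = 1 (ReLU derivative)
∂z/∂w₁ = x = 4

∂L/∂w₁ = 70 × 3 × 1 × 4 = 840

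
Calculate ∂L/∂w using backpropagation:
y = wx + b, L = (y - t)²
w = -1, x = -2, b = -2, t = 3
∂L/∂w = 12

y = wx + b = (-1)(-2) + -2 = 0
∂L/∂y = 2(y - t) = 2(0 - 3) = -6
∂y/∂w = x = -2
∂L/∂w = ∂L/∂y · ∂y/∂w = -6 × -2 = 12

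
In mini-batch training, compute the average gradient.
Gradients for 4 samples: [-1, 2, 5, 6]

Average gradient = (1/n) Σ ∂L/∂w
Average gradient = 3

Average = (1/4)(-1 + 2 + 5 + 6) = 12/4 = 3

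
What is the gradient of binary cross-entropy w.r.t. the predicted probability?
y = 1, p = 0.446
∂L/∂p = -2.242

∂L/∂p = -y/p + (1-y)/(1-p) = -1/0.446 + 0 = -2.242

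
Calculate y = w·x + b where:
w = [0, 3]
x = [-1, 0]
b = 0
y = 0

y = (0)(-1) + (3)(0) + 0 = 0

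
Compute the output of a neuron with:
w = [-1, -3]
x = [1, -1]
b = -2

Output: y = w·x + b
y = 0

y = (-1)(1) + (-3)(-1) + -2 = 0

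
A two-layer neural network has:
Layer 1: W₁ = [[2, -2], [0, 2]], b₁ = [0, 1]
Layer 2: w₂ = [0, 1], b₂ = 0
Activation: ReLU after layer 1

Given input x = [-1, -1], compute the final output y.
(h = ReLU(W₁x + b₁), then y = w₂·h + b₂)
y = 0

Layer 1 pre-activation: z₁ = [0, -1]
After ReLU: h = [0, 0]
Layer 2 output: y = 0×0 + 1×0 + 0 = 0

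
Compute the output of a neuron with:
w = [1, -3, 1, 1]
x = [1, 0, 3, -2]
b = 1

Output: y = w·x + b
y = 3

y = (1)(1) + (-3)(0) + (1)(3) + (1)(-2) + 1 = 3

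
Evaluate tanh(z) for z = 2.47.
0.9858

tanh(2.47) = (e^(2.47) - e^(-2.47))/(e^(2.47) + e^(-2.47)) = 0.9858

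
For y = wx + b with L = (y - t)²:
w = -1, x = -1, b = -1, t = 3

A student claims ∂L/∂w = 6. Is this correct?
Correct

y = (-1)(-1) + -1 = 0
∂L/∂y = 2(y - t) = 2(0 - 3) = -6
∂y/∂w = x = -1
∂L/∂w = -6 × -1 = 6

Claimed value: 6
Correct: The correct gradient is 6.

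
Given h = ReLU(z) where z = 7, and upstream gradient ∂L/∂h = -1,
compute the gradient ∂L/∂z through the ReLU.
∂L/∂z = -1

h = ReLU(7) = 7
Since z > 0: ∂h/∂z = 1
∂L/∂z = ∂L/∂h · ∂h/∂z = -1 × 1 = -1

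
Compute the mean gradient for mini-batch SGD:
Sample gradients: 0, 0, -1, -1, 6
Average gradient = 0.8

Average = (1/5)(0 + 0 + -1 + -1 + 6) = 4/5 = 0.8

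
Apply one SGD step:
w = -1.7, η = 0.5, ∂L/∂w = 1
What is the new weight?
w_new = -2.2

w_new = w - η·∂L/∂w = -1.7 - 0.5×(1) = -1.7 - (0.5) = -2.2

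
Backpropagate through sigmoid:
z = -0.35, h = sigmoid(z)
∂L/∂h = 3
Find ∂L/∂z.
∂L/∂z = 0.7275

σ(-0.35) = 0.4134
σ'(-0.35) = σ(-0.35)(1 - σ(-0.35)) = 0.4134 × 0.5866 = 0.2425
∂L/∂z = ∂L/∂h · σ'(z) = 3 × 0.2425 = 0.7275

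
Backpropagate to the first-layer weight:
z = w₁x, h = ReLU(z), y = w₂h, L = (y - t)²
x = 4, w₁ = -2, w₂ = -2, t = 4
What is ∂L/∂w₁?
∂L/∂w₁ = 0

Forward pass:
z = w₁x = -2×4 = -8
h = ReLU(-8) = 0
y = w₂h = -2×0 = 0

Backward pass:
∂L/∂y = 2(y - t) = 2(0 - 4) = -8
∂y/∂h = w₂ = -2
∂h/∂z = 0 (ReLU derivative)
∂z/∂w₁ = x = 4

∂L/∂w₁ = -8 × -2 × 0 × 4 = 0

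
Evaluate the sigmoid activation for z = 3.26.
0.963

sigmoid(3.26) = 1/(1 + e^(-3.26)) = 1/(1 + 0.03839) = 0.963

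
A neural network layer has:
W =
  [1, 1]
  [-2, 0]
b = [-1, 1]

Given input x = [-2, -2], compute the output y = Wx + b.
y = [-5, 5]

Wx = [1×-2 + 1×-2, -2×-2 + 0×-2]
   = [-4, 4]
y = Wx + b = [-4 + -1, 4 + 1] = [-5, 5]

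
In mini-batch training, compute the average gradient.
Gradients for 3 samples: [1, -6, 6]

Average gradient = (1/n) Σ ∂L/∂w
Average gradient = 0.3333

Average = (1/3)(1 + -6 + 6) = 1/3 = 0.3333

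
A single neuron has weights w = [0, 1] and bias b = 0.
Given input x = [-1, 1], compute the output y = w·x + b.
y = 1

y = (0)(-1) + (1)(1) + 0 = 1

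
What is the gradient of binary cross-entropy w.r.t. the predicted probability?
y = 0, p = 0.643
∂L/∂p = 2.801

∂L/∂p = -y/p + (1-y)/(1-p) = 0 + 1/0.357 = 2.801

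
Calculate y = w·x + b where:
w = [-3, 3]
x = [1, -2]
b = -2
y = -11

y = (-3)(1) + (3)(-2) + -2 = -11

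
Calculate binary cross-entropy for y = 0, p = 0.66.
L = 1.079

L = -0·log(0.66) - 1·log(0.34) = -log(0.34) = 1.079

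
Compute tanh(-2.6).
-0.989

tanh(-2.6) = (e^(-2.6) - e^(2.6))/(e^(-2.6) + e^(2.6)) = -0.989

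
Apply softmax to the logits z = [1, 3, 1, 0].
p = [0.1025, 0.7573, 0.1025, 0.0377]

exp(z) = [2.718, 20.09, 2.718, 1]
Sum = 26.52
p = [0.1025, 0.7573, 0.1025, 0.0377]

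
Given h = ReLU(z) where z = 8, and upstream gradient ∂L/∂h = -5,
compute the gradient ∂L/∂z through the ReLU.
∂L/∂z = -5

h = ReLU(8) = 8
Since z > 0: ∂h/∂z = 1
∂L/∂z = ∂L/∂h · ∂h/∂z = -5 × 1 = -5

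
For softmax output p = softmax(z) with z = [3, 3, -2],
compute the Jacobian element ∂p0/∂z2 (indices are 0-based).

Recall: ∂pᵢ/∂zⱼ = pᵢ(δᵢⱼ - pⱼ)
∂p0/∂z2 = -0.001673

p = softmax(z) = [0.4983, 0.4983, 0.003358]
p0 = 0.4983, p2 = 0.003358

∂p0/∂z2 = -p0 × p2 = -0.4983 × 0.003358 = -0.001673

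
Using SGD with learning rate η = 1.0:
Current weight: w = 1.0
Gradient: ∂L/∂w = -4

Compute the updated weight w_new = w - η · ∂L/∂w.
w_new = 5

w_new = w - η·∂L/∂w = 1.0 - 1.0×(-4) = 1.0 - (-4) = 5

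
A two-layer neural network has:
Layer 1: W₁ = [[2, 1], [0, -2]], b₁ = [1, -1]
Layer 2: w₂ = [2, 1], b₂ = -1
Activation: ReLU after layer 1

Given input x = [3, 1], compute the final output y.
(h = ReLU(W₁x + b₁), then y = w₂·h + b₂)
y = 15

Layer 1 pre-activation: z₁ = [8, -3]
After ReLU: h = [8, 0]
Layer 2 output: y = 2×8 + 1×0 + -1 = 15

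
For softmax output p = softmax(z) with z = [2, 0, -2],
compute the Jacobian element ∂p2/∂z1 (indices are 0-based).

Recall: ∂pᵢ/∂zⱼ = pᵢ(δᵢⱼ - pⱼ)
∂p2/∂z1 = -0.001862

p = softmax(z) = [0.8668, 0.1173, 0.01588]
p2 = 0.01588, p1 = 0.1173

∂p2/∂z1 = -p2 × p1 = -0.01588 × 0.1173 = -0.001862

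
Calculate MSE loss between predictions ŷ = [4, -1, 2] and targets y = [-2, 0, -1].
MSE = 15.33

MSE = (1/3)((4--2)² + (-1-0)² + (2--1)²) = (1/3)(36 + 1 + 9) = 15.33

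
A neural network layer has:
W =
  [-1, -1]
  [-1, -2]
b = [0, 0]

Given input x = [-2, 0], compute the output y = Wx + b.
y = [2, 2]

Wx = [-1×-2 + -1×0, -1×-2 + -2×0]
   = [2, 2]
y = Wx + b = [2 + 0, 2 + 0] = [2, 2]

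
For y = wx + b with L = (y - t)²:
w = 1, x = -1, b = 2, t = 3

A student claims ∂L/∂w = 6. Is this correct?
Incorrect

y = (1)(-1) + 2 = 1
∂L/∂y = 2(y - t) = 2(1 - 3) = -4
∂y/∂w = x = -1
∂L/∂w = -4 × -1 = 4

Claimed value: 6
Incorrect: The correct gradient is 4.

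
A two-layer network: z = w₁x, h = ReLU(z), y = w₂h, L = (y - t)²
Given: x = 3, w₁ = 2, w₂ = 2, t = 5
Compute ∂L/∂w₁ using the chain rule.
∂L/∂w₁ = 84

Forward pass:
z = w₁x = 2×3 = 6
h = ReLU(6) = 6
y = w₂h = 2×6 = 12

Backward pass:
∂L/∂y = 2(y - t) = 2(12 - 5) = 14
∂y/∂h = w₂ = 2
∂h/∂z = 1 (ReLU derivative)
∂z/∂w₁ = x = 3

∂L/∂w₁ = 14 × 2 × 1 × 3 = 84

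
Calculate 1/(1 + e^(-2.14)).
0.8947

sigmoid(2.14) = 1/(1 + e^(-2.14)) = 1/(1 + 0.1177) = 0.8947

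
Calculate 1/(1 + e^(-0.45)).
0.6106

sigmoid(0.45) = 1/(1 + e^(-0.45)) = 1/(1 + 0.6376) = 0.6106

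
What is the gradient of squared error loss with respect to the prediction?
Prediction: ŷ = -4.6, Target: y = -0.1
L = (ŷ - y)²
∂L/∂ŷ = -9.0

∂L/∂ŷ = 2(ŷ - y) = 2(-4.6 - -0.1) = 2(-4.5) = -9.0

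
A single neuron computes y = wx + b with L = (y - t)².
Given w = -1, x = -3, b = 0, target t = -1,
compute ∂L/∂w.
∂L/∂w = -24

y = wx + b = (-1)(-3) + 0 = 3
∂L/∂y = 2(y - t) = 2(3 - -1) = 8
∂y/∂w = x = -3
∂L/∂w = ∂L/∂y · ∂y/∂w = 8 × -3 = -24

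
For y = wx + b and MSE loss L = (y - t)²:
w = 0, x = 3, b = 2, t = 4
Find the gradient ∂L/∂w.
∂L/∂w = -12

y = wx + b = (0)(3) + 2 = 2
∂L/∂y = 2(y - t) = 2(2 - 4) = -4
∂y/∂w = x = 3
∂L/∂w = ∂L/∂y · ∂y/∂w = -4 × 3 = -12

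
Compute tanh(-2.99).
-0.995

tanh(-2.99) = (e^(-2.99) - e^(2.99))/(e^(-2.99) + e^(2.99)) = -0.995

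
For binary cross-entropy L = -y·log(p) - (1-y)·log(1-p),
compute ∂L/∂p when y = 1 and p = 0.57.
∂L/∂p = -1.754

∂L/∂p = -y/p + (1-y)/(1-p) = -1/0.57 + 0 = -1.754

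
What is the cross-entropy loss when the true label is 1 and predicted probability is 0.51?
L = 0.6733

L = -1·log(0.51) - 0·log(0.49) = -log(0.51) = 0.6733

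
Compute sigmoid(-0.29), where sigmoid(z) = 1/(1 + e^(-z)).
0.428

sigmoid(-0.29) = 1/(1 + e^(0.29)) = 1/(1 + 1.336) = 0.428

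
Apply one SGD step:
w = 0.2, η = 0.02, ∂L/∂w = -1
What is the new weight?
w_new = 0.22

w_new = w - η·∂L/∂w = 0.2 - 0.02×(-1) = 0.2 - (-0.02) = 0.22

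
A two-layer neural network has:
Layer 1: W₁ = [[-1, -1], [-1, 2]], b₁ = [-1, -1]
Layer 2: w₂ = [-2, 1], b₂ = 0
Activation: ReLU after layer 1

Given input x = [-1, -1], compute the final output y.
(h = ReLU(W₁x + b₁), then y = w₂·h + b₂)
y = -2

Layer 1 pre-activation: z₁ = [1, -2]
After ReLU: h = [1, 0]
Layer 2 output: y = -2×1 + 1×0 + 0 = -2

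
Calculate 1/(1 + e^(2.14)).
0.1053

sigmoid(-2.14) = 1/(1 + e^(2.14)) = 1/(1 + 8.499) = 0.1053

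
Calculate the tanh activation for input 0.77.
0.6469

tanh(0.77) = (e^(0.77) - e^(-0.77))/(e^(0.77) + e^(-0.77)) = 0.6469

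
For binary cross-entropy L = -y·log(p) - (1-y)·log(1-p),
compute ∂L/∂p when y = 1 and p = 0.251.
∂L/∂p = -3.984

∂L/∂p = -y/p + (1-y)/(1-p) = -1/0.251 + 0 = -3.984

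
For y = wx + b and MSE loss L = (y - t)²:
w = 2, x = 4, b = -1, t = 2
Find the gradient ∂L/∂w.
∂L/∂w = 40

y = wx + b = (2)(4) + -1 = 7
∂L/∂y = 2(y - t) = 2(7 - 2) = 10
∂y/∂w = x = 4
∂L/∂w = ∂L/∂y · ∂y/∂w = 10 × 4 = 40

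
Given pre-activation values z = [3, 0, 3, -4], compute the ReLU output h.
h = [3, 0, 3, 0]

ReLU applied element-wise: max(0,3)=3, max(0,0)=0, max(0,3)=3, max(0,-4)=0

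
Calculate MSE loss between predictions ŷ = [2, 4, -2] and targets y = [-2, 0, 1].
MSE = 13.67

MSE = (1/3)((2--2)² + (4-0)² + (-2-1)²) = (1/3)(16 + 16 + 9) = 13.67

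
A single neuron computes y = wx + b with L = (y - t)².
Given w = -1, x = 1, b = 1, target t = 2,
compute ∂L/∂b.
∂L/∂b = -4

y = wx + b = (-1)(1) + 1 = 0
∂L/∂y = 2(y - t) = 2(0 - 2) = -4
∂y/∂b = 1
∂L/∂b = ∂L/∂y · ∂y/∂b = -4 × 1 = -4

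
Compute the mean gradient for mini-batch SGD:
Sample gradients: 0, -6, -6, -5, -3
Average gradient = -4

Average = (1/5)(0 + -6 + -6 + -5 + -3) = -20/5 = -4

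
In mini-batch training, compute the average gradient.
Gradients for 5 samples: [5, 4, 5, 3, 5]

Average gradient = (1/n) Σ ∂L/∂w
Average gradient = 4.4

Average = (1/5)(5 + 4 + 5 + 3 + 5) = 22/5 = 4.4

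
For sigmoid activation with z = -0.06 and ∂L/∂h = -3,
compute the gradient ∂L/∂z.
∂L/∂z = -0.7493

σ(-0.06) = 0.485
σ'(-0.06) = σ(-0.06)(1 - σ(-0.06)) = 0.485 × 0.515 = 0.2498
∂L/∂z = ∂L/∂h · σ'(z) = -3 × 0.2498 = -0.7493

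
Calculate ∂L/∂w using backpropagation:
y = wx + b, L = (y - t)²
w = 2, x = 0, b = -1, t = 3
∂L/∂w = 0

y = wx + b = (2)(0) + -1 = -1
∂L/∂y = 2(y - t) = 2(-1 - 3) = -8
∂y/∂w = x = 0
∂L/∂w = ∂L/∂y · ∂y/∂w = -8 × 0 = 0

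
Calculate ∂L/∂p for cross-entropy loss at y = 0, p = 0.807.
∂L/∂p = 5.181

∂L/∂p = -y/p + (1-y)/(1-p) = 0 + 1/0.193 = 5.181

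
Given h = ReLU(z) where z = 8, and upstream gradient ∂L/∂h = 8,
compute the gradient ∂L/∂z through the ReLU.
∂L/∂z = 8

h = ReLU(8) = 8
Since z > 0: ∂h/∂z = 1
∂L/∂z = ∂L/∂h · ∂h/∂z = 8 × 1 = 8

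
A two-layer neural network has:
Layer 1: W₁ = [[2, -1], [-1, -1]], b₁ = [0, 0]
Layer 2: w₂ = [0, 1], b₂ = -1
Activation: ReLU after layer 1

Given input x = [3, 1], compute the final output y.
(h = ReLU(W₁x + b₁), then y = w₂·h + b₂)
y = -1

Layer 1 pre-activation: z₁ = [5, -4]
After ReLU: h = [5, 0]
Layer 2 output: y = 0×5 + 1×0 + -1 = -1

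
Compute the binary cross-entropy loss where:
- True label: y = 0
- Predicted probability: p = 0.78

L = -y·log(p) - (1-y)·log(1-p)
L = 1.514

L = -0·log(0.78) - 1·log(0.22) = -log(0.22) = 1.514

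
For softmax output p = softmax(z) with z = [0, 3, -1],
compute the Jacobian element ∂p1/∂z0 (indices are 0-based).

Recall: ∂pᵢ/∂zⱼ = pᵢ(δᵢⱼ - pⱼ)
∂p1/∂z0 = -0.04364

p = softmax(z) = [0.04661, 0.9362, 0.01715]
p1 = 0.9362, p0 = 0.04661

∂p1/∂z0 = -p1 × p0 = -0.9362 × 0.04661 = -0.04364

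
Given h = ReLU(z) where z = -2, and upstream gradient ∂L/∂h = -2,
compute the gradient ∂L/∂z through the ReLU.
∂L/∂z = 0

h = ReLU(-2) = 0
Since z < 0: ∂h/∂z = 0
∂L/∂z = ∂L/∂h · ∂h/∂z = -2 × 0 = 0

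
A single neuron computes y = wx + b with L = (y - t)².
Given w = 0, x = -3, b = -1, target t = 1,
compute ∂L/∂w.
∂L/∂w = 12

y = wx + b = (0)(-3) + -1 = -1
∂L/∂y = 2(y - t) = 2(-1 - 1) = -4
∂y/∂w = x = -3
∂L/∂w = ∂L/∂y · ∂y/∂w = -4 × -3 = 12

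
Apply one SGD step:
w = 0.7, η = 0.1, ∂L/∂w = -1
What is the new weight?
w_new = 0.8

w_new = w - η·∂L/∂w = 0.7 - 0.1×(-1) = 0.7 - (-0.1) = 0.8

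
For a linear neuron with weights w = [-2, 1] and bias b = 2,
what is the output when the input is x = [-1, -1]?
y = 3

y = (-2)(-1) + (1)(-1) + 2 = 3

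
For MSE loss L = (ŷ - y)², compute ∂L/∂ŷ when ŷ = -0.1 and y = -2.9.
∂L/∂ŷ = 5.6

∂L/∂ŷ = 2(ŷ - y) = 2(-0.1 - -2.9) = 2(2.8) = 5.6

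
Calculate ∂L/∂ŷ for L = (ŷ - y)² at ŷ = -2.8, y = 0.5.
∂L/∂ŷ = -6.6

∂L/∂ŷ = 2(ŷ - y) = 2(-2.8 - 0.5) = 2(-3.3) = -6.6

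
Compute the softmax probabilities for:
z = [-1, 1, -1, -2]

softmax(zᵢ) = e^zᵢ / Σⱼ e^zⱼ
p = [0.1025, 0.7573, 0.1025, 0.0377]

exp(z) = [0.3679, 2.718, 0.3679, 0.1353]
Sum = 3.589
p = [0.1025, 0.7573, 0.1025, 0.0377]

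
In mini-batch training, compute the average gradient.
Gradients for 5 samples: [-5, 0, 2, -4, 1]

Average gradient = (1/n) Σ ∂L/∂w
Average gradient = -1.2

Average = (1/5)(-5 + 0 + 2 + -4 + 1) = -6/5 = -1.2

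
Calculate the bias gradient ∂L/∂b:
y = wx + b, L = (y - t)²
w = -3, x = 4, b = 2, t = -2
∂L/∂b = -16

y = wx + b = (-3)(4) + 2 = -10
∂L/∂y = 2(y - t) = 2(-10 - -2) = -16
∂y/∂b = 1
∂L/∂b = ∂L/∂y · ∂y/∂b = -16 × 1 = -16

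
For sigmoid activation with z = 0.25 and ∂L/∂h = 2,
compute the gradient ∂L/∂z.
∂L/∂z = 0.4923

σ(0.25) = 0.5622
σ'(0.25) = σ(0.25)(1 - σ(0.25)) = 0.5622 × 0.4378 = 0.2461
∂L/∂z = ∂L/∂h · σ'(z) = 2 × 0.2461 = 0.4923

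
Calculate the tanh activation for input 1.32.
0.8668

tanh(1.32) = (e^(1.32) - e^(-1.32))/(e^(1.32) + e^(-1.32)) = 0.8668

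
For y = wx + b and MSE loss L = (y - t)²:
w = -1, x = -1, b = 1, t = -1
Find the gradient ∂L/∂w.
∂L/∂w = -6

y = wx + b = (-1)(-1) + 1 = 2
∂L/∂y = 2(y - t) = 2(2 - -1) = 6
∂y/∂w = x = -1
∂L/∂w = ∂L/∂y · ∂y/∂w = 6 × -1 = -6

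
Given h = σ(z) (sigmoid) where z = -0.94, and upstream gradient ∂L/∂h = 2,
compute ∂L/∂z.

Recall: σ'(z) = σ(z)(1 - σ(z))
∂L/∂z = 0.404

σ(-0.94) = 0.2809
σ'(-0.94) = σ(-0.94)(1 - σ(-0.94)) = 0.2809 × 0.7191 = 0.202
∂L/∂z = ∂L/∂h · σ'(z) = 2 × 0.202 = 0.404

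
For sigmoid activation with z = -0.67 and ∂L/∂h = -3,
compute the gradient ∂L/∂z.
∂L/∂z = -0.6718

σ(-0.67) = 0.3385
σ'(-0.67) = σ(-0.67)(1 - σ(-0.67)) = 0.3385 × 0.6615 = 0.2239
∂L/∂z = ∂L/∂h · σ'(z) = -3 × 0.2239 = -0.6718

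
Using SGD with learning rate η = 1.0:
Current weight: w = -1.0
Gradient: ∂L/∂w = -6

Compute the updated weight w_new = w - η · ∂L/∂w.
w_new = 5

w_new = w - η·∂L/∂w = -1.0 - 1.0×(-6) = -1.0 - (-6) = 5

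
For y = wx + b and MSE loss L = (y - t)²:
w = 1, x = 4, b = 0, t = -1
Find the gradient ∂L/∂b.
∂L/∂b = 10

y = wx + b = (1)(4) + 0 = 4
∂L/∂y = 2(y - t) = 2(4 - -1) = 10
∂y/∂b = 1
∂L/∂b = ∂L/∂y · ∂y/∂b = 10 × 1 = 10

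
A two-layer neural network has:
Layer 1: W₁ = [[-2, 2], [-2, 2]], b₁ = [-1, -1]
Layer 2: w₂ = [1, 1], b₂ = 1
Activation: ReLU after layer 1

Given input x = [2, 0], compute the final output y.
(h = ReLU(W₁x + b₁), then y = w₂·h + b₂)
y = 1

Layer 1 pre-activation: z₁ = [-5, -5]
After ReLU: h = [0, 0]
Layer 2 output: y = 1×0 + 1×0 + 1 = 1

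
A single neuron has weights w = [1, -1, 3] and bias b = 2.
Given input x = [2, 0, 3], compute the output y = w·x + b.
y = 13

y = (1)(2) + (-1)(0) + (3)(3) + 2 = 13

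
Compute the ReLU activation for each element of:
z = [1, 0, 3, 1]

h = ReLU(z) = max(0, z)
h = [1, 0, 3, 1]

ReLU applied element-wise: max(0,1)=1, max(0,0)=0, max(0,3)=3, max(0,1)=1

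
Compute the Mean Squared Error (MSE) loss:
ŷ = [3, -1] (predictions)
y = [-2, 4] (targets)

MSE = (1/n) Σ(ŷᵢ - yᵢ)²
MSE = 25

MSE = (1/2)((3--2)² + (-1-4)²) = (1/2)(25 + 25) = 25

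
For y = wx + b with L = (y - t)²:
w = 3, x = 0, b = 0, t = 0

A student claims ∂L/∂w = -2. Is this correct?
Incorrect

y = (3)(0) + 0 = 0
∂L/∂y = 2(y - t) = 2(0 - 0) = 0
∂y/∂w = x = 0
∂L/∂w = 0 × 0 = 0

Claimed value: -2
Incorrect: The correct gradient is 0.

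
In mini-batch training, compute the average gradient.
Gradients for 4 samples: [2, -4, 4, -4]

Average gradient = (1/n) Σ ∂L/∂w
Average gradient = -0.5

Average = (1/4)(2 + -4 + 4 + -4) = -2/4 = -0.5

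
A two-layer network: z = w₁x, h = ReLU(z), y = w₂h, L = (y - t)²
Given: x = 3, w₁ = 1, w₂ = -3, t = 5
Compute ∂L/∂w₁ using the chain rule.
∂L/∂w₁ = 252

Forward pass:
z = w₁x = 1×3 = 3
h = ReLU(3) = 3
y = w₂h = -3×3 = -9

Backward pass:
∂L/∂y = 2(y - t) = 2(-9 - 5) = -28
∂y/∂h = w₂ = -3
∂h/∂z = 1 (ReLU derivative)
∂z/∂w₁ = x = 3

∂L/∂w₁ = -28 × -3 × 1 × 3 = 252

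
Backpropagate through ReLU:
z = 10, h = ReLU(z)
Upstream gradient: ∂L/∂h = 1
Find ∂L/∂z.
∂L/∂z = 1

h = ReLU(10) = 10
Since z > 0: ∂h/∂z = 1
∂L/∂z = ∂L/∂h · ∂h/∂z = 1 × 1 = 1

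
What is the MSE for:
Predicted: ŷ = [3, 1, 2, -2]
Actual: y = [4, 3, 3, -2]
MSE = 1.5

MSE = (1/4)((3-4)² + (1-3)² + (2-3)² + (-2--2)²) = (1/4)(1 + 4 + 1 + 0) = 1.5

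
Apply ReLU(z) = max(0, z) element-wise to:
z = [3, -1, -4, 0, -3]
h = [3, 0, 0, 0, 0]

ReLU applied element-wise: max(0,3)=3, max(0,-1)=0, max(0,-4)=0, max(0,0)=0, max(0,-3)=0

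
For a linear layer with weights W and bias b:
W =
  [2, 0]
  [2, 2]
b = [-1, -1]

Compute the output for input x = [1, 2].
y = [1, 5]

Wx = [2×1 + 0×2, 2×1 + 2×2]
   = [2, 6]
y = Wx + b = [2 + -1, 6 + -1] = [1, 5]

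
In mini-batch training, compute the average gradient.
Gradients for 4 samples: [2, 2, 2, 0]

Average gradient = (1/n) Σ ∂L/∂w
Average gradient = 1.5

Average = (1/4)(2 + 2 + 2 + 0) = 6/4 = 1.5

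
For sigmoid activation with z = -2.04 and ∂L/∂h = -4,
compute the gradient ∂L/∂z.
∂L/∂z = -0.4073

σ(-2.04) = 0.1151
σ'(-2.04) = σ(-2.04)(1 - σ(-2.04)) = 0.1151 × 0.8849 = 0.1018
∂L/∂z = ∂L/∂h · σ'(z) = -4 × 0.1018 = -0.4073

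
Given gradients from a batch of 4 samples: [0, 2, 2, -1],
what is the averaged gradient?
Average gradient = 0.75

Average = (1/4)(0 + 2 + 2 + -1) = 3/4 = 0.75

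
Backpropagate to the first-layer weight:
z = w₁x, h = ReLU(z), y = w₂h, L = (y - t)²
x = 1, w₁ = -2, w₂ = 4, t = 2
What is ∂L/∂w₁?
∂L/∂w₁ = 0

Forward pass:
z = w₁x = -2×1 = -2
h = ReLU(-2) = 0
y = w₂h = 4×0 = 0

Backward pass:
∂L/∂y = 2(y - t) = 2(0 - 2) = -4
∂y/∂h = w₂ = 4
∂h/∂z = 0 (ReLU derivative)
∂z/∂w₁ = x = 1

∂L/∂w₁ = -4 × 4 × 0 × 1 = 0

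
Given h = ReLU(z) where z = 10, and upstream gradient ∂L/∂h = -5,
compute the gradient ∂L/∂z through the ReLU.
∂L/∂z = -5

h = ReLU(10) = 10
Since z > 0: ∂h/∂z = 1
∂L/∂z = ∂L/∂h · ∂h/∂z = -5 × 1 = -5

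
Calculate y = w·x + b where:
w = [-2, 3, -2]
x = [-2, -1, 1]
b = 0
y = -1

y = (-2)(-2) + (3)(-1) + (-2)(1) + 0 = -1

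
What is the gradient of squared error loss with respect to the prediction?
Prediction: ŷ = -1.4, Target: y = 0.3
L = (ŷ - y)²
∂L/∂ŷ = -3.4

∂L/∂ŷ = 2(ŷ - y) = 2(-1.4 - 0.3) = 2(-1.7) = -3.4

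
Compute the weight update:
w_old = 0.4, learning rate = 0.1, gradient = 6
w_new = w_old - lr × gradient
w_new = -0.2

w_new = w - η·∂L/∂w = 0.4 - 0.1×(6) = 0.4 - (0.6) = -0.2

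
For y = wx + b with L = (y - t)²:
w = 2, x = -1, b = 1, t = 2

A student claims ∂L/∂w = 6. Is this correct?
Correct

y = (2)(-1) + 1 = -1
∂L/∂y = 2(y - t) = 2(-1 - 2) = -6
∂y/∂w = x = -1
∂L/∂w = -6 × -1 = 6

Claimed value: 6
Correct: The correct gradient is 6.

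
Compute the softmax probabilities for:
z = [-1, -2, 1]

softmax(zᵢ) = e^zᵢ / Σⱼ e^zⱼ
p = [0.1142, 0.042, 0.8438]

exp(z) = [0.3679, 0.1353, 2.718]
Sum = 3.221
p = [0.1142, 0.042, 0.8438]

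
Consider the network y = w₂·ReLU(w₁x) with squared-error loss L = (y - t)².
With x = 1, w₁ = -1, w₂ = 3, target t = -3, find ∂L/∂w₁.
∂L/∂w₁ = 0

Forward pass:
z = w₁x = -1×1 = -1
h = ReLU(-1) = 0
y = w₂h = 3×0 = 0

Backward pass:
∂L/∂y = 2(y - t) = 2(0 - -3) = 6
∂y/∂h = w₂ = 3
∂h/∂z = 0 (ReLU derivative)
∂z/∂w₁ = x = 1

∂L/∂w₁ = 6 × 3 × 0 × 1 = 0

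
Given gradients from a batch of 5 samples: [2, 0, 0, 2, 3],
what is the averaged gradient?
Average gradient = 1.4

Average = (1/5)(2 + 0 + 0 + 2 + 3) = 7/5 = 1.4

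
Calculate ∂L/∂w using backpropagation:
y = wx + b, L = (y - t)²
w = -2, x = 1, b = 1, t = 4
∂L/∂w = -10

y = wx + b = (-2)(1) + 1 = -1
∂L/∂y = 2(y - t) = 2(-1 - 4) = -10
∂y/∂w = x = 1
∂L/∂w = ∂L/∂y · ∂y/∂w = -10 × 1 = -10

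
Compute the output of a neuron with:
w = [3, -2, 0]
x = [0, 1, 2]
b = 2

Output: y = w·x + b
y = 0

y = (3)(0) + (-2)(1) + (0)(2) + 2 = 0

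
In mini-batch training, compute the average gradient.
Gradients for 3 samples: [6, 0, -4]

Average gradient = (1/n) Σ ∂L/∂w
Average gradient = 0.6667

Average = (1/3)(6 + 0 + -4) = 2/3 = 0.6667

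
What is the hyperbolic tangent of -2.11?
-0.971

tanh(-2.11) = (e^(-2.11) - e^(2.11))/(e^(-2.11) + e^(2.11)) = -0.971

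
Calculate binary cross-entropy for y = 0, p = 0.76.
L = 1.427

L = -0·log(0.76) - 1·log(0.24) = -log(0.24) = 1.427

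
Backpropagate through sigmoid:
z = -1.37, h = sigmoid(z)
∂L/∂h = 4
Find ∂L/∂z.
∂L/∂z = 0.6463

σ(-1.37) = 0.2026
σ'(-1.37) = σ(-1.37)(1 - σ(-1.37)) = 0.2026 × 0.7974 = 0.1616
∂L/∂z = ∂L/∂h · σ'(z) = 4 × 0.1616 = 0.6463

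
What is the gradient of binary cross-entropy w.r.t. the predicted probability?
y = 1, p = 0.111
∂L/∂p = -9.009

∂L/∂p = -y/p + (1-y)/(1-p) = -1/0.111 + 0 = -9.009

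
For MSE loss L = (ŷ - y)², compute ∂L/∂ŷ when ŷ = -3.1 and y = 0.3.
∂L/∂ŷ = -6.8

∂L/∂ŷ = 2(ŷ - y) = 2(-3.1 - 0.3) = 2(-3.4) = -6.8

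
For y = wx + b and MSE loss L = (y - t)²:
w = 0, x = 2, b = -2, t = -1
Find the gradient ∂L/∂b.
∂L/∂b = -2

y = wx + b = (0)(2) + -2 = -2
∂L/∂y = 2(y - t) = 2(-2 - -1) = -2
∂y/∂b = 1
∂L/∂b = ∂L/∂y · ∂y/∂b = -2 × 1 = -2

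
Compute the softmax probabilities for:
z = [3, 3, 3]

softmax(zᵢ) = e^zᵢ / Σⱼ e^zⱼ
p = [0.3333, 0.3333, 0.3333]

exp(z) = [20.09, 20.09, 20.09]
Sum = 60.26
p = [0.3333, 0.3333, 0.3333]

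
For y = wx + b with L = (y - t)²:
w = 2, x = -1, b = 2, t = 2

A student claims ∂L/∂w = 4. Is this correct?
Correct

y = (2)(-1) + 2 = 0
∂L/∂y = 2(y - t) = 2(0 - 2) = -4
∂y/∂w = x = -1
∂L/∂w = -4 × -1 = 4

Claimed value: 4
Correct: The correct gradient is 4.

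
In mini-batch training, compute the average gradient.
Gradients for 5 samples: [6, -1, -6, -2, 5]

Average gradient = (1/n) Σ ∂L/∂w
Average gradient = 0.4

Average = (1/5)(6 + -1 + -6 + -2 + 5) = 2/5 = 0.4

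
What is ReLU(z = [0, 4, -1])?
h = [0, 4, 0]

ReLU applied element-wise: max(0,0)=0, max(0,4)=4, max(0,-1)=0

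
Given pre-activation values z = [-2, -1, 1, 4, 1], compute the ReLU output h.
h = [0, 0, 1, 4, 1]

ReLU applied element-wise: max(0,-2)=0, max(0,-1)=0, max(0,1)=1, max(0,4)=4, max(0,1)=1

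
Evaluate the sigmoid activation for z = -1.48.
0.1854

sigmoid(-1.48) = 1/(1 + e^(1.48)) = 1/(1 + 4.393) = 0.1854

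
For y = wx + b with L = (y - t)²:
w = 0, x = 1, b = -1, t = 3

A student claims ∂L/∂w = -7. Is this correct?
Incorrect

y = (0)(1) + -1 = -1
∂L/∂y = 2(y - t) = 2(-1 - 3) = -8
∂y/∂w = x = 1
∂L/∂w = -8 × 1 = -8

Claimed value: -7
Incorrect: The correct gradient is -8.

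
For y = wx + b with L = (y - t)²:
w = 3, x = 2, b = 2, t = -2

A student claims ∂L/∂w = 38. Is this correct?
Incorrect

y = (3)(2) + 2 = 8
∂L/∂y = 2(y - t) = 2(8 - -2) = 20
∂y/∂w = x = 2
∂L/∂w = 20 × 2 = 40

Claimed value: 38
Incorrect: The correct gradient is 40.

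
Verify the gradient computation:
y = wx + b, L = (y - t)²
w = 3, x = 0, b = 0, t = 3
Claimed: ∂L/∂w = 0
Correct

y = (3)(0) + 0 = 0
∂L/∂y = 2(y - t) = 2(0 - 3) = -6
∂y/∂w = x = 0
∂L/∂w = -6 × 0 = 0

Claimed value: 0
Correct: The correct gradient is 0.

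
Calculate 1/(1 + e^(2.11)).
0.1081

sigmoid(-2.11) = 1/(1 + e^(2.11)) = 1/(1 + 8.248) = 0.1081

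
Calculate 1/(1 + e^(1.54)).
0.1765

sigmoid(-1.54) = 1/(1 + e^(1.54)) = 1/(1 + 4.665) = 0.1765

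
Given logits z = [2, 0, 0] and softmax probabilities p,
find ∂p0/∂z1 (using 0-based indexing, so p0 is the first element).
∂p0/∂z1 = -0.08382

p = softmax(z) = [0.787, 0.1065, 0.1065]
p0 = 0.787, p1 = 0.1065

∂p0/∂z1 = -p0 × p1 = -0.787 × 0.1065 = -0.08382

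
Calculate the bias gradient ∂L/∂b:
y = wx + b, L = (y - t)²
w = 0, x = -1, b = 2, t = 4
∂L/∂b = -4

y = wx + b = (0)(-1) + 2 = 2
∂L/∂y = 2(y - t) = 2(2 - 4) = -4
∂y/∂b = 1
∂L/∂b = ∂L/∂y · ∂y/∂b = -4 × 1 = -4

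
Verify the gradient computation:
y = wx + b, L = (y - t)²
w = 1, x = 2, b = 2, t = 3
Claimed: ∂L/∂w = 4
Correct

y = (1)(2) + 2 = 4
∂L/∂y = 2(y - t) = 2(4 - 3) = 2
∂y/∂w = x = 2
∂L/∂w = 2 × 2 = 4

Claimed value: 4
Correct: The correct gradient is 4.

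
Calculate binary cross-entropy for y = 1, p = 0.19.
L = 1.661

L = -1·log(0.19) - 0·log(0.81) = -log(0.19) = 1.661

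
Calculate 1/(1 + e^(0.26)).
0.4354

sigmoid(-0.26) = 1/(1 + e^(0.26)) = 1/(1 + 1.297) = 0.4354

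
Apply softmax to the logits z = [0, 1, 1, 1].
p = [0.1092, 0.2969, 0.2969, 0.2969]

exp(z) = [1, 2.718, 2.718, 2.718]
Sum = 9.155
p = [0.1092, 0.2969, 0.2969, 0.2969]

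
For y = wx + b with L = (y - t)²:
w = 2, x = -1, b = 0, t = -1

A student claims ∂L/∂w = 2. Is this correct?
Correct

y = (2)(-1) + 0 = -2
∂L/∂y = 2(y - t) = 2(-2 - -1) = -2
∂y/∂w = x = -1
∂L/∂w = -2 × -1 = 2

Claimed value: 2
Correct: The correct gradient is 2.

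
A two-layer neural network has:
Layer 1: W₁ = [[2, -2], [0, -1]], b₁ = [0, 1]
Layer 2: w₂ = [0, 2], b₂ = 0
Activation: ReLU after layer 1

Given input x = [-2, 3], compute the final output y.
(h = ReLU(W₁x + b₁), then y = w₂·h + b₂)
y = 0

Layer 1 pre-activation: z₁ = [-10, -2]
After ReLU: h = [0, 0]
Layer 2 output: y = 0×0 + 2×0 + 0 = 0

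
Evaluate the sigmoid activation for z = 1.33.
0.7908

sigmoid(1.33) = 1/(1 + e^(-1.33)) = 1/(1 + 0.2645) = 0.7908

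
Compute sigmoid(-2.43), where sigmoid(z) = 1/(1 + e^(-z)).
0.08091

sigmoid(-2.43) = 1/(1 + e^(2.43)) = 1/(1 + 11.36) = 0.08091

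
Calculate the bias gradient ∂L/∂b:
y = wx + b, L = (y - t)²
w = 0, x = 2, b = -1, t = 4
∂L/∂b = -10

y = wx + b = (0)(2) + -1 = -1
∂L/∂y = 2(y - t) = 2(-1 - 4) = -10
∂y/∂b = 1
∂L/∂b = ∂L/∂y · ∂y/∂b = -10 × 1 = -10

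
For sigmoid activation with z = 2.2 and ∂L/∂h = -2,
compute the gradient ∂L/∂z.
∂L/∂z = -0.1796

σ(2.2) = 0.9002
σ'(2.2) = σ(2.2)(1 - σ(2.2)) = 0.9002 × 0.09975 = 0.0898
∂L/∂z = ∂L/∂h · σ'(z) = -2 × 0.0898 = -0.1796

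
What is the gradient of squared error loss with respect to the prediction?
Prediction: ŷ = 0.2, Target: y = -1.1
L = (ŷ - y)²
∂L/∂ŷ = 2.6

∂L/∂ŷ = 2(ŷ - y) = 2(0.2 - -1.1) = 2(1.3) = 2.6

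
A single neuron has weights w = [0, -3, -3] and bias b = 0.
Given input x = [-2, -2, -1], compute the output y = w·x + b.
y = 9

y = (0)(-2) + (-3)(-2) + (-3)(-1) + 0 = 9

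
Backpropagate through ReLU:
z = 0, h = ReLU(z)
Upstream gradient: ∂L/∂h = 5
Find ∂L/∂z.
∂L/∂z = 0

h = ReLU(0) = 0
At z = 0: ∂h/∂z = 0 (by convention)
∂L/∂z = ∂L/∂h · ∂h/∂z = 5 × 0 = 0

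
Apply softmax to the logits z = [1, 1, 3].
p = [0.1065, 0.1065, 0.787]

exp(z) = [2.718, 2.718, 20.09]
Sum = 25.52
p = [0.1065, 0.1065, 0.787]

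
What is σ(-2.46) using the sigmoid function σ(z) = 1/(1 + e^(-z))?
0.07871

sigmoid(-2.46) = 1/(1 + e^(2.46)) = 1/(1 + 11.7) = 0.07871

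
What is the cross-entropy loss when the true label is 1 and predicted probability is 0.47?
L = 0.755

L = -1·log(0.47) - 0·log(0.53) = -log(0.47) = 0.755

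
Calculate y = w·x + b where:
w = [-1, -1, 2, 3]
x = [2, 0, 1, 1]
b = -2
y = 1

y = (-1)(2) + (-1)(0) + (2)(1) + (3)(1) + -2 = 1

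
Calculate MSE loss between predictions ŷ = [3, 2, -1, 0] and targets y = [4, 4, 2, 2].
MSE = 4.5

MSE = (1/4)((3-4)² + (2-4)² + (-1-2)² + (0-2)²) = (1/4)(1 + 4 + 9 + 4) = 4.5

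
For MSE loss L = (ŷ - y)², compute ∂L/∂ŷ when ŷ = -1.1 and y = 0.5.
∂L/∂ŷ = -3.2

∂L/∂ŷ = 2(ŷ - y) = 2(-1.1 - 0.5) = 2(-1.6) = -3.2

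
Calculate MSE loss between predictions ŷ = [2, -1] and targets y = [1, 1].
MSE = 2.5

MSE = (1/2)((2-1)² + (-1-1)²) = (1/2)(1 + 4) = 2.5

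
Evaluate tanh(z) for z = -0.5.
-0.4621

tanh(-0.5) = (e^(-0.5) - e^(0.5))/(e^(-0.5) + e^(0.5)) = -0.4621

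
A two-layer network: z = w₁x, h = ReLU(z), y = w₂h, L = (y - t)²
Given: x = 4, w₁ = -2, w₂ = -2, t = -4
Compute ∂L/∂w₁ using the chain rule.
∂L/∂w₁ = 0

Forward pass:
z = w₁x = -2×4 = -8
h = ReLU(-8) = 0
y = w₂h = -2×0 = 0

Backward pass:
∂L/∂y = 2(y - t) = 2(0 - -4) = 8
∂y/∂h = w₂ = -2
∂h/∂z = 0 (ReLU derivative)
∂z/∂w₁ = x = 4

∂L/∂w₁ = 8 × -2 × 0 × 4 = 0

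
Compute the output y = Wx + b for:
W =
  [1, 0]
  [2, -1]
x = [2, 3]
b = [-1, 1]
y = [1, 2]

Wx = [1×2 + 0×3, 2×2 + -1×3]
   = [2, 1]
y = Wx + b = [2 + -1, 1 + 1] = [1, 2]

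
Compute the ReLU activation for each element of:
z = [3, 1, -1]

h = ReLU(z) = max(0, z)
h = [3, 1, 0]

ReLU applied element-wise: max(0,3)=3, max(0,1)=1, max(0,-1)=0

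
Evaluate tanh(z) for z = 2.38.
0.983

tanh(2.38) = (e^(2.38) - e^(-2.38))/(e^(2.38) + e^(-2.38)) = 0.983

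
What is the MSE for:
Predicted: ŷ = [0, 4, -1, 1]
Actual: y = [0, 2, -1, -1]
MSE = 2

MSE = (1/4)((0-0)² + (4-2)² + (-1--1)² + (1--1)²) = (1/4)(0 + 4 + 0 + 4) = 2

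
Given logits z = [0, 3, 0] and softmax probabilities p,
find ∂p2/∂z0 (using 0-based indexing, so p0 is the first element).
∂p2/∂z0 = -0.00205

p = softmax(z) = [0.04528, 0.9094, 0.04528]
p2 = 0.04528, p0 = 0.04528

∂p2/∂z0 = -p2 × p0 = -0.04528 × 0.04528 = -0.00205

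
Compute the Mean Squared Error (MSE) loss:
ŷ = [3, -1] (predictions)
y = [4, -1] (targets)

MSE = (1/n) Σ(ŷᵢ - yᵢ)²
MSE = 0.5

MSE = (1/2)((3-4)² + (-1--1)²) = (1/2)(1 + 0) = 0.5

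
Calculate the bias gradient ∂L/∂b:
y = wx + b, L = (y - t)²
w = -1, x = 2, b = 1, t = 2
∂L/∂b = -6

y = wx + b = (-1)(2) + 1 = -1
∂L/∂y = 2(y - t) = 2(-1 - 2) = -6
∂y/∂b = 1
∂L/∂b = ∂L/∂y · ∂y/∂b = -6 × 1 = -6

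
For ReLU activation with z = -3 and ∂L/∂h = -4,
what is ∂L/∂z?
∂L/∂z = 0

h = ReLU(-3) = 0
Since z < 0: ∂h/∂z = 0
∂L/∂z = ∂L/∂h · ∂h/∂z = -4 × 0 = 0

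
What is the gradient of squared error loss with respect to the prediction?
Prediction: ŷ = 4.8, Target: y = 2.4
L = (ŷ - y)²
∂L/∂ŷ = 4.8

∂L/∂ŷ = 2(ŷ - y) = 2(4.8 - 2.4) = 2(2.4) = 4.8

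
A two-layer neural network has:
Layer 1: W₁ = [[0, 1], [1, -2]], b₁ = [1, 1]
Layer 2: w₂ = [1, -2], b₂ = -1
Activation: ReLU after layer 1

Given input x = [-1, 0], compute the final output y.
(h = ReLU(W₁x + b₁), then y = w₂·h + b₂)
y = 0

Layer 1 pre-activation: z₁ = [1, 0]
After ReLU: h = [1, 0]
Layer 2 output: y = 1×1 + -2×0 + -1 = 0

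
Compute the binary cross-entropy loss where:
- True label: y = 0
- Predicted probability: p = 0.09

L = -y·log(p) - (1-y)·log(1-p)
L = 0.09431

L = -0·log(0.09) - 1·log(0.91) = -log(0.91) = 0.09431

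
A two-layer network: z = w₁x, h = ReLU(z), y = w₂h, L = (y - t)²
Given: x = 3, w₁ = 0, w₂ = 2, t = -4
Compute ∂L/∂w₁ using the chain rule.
∂L/∂w₁ = 0

Forward pass:
z = w₁x = 0×3 = 0
h = ReLU(0) = 0
y = w₂h = 2×0 = 0

Backward pass:
∂L/∂y = 2(y - t) = 2(0 - -4) = 8
∂y/∂h = w₂ = 2
∂h/∂z = 0 (ReLU derivative)
∂z/∂w₁ = x = 3

∂L/∂w₁ = 8 × 2 × 0 × 3 = 0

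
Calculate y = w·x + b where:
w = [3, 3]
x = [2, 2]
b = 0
y = 12

y = (3)(2) + (3)(2) + 0 = 12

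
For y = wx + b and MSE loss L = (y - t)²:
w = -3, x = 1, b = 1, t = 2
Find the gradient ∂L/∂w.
∂L/∂w = -8

y = wx + b = (-3)(1) + 1 = -2
∂L/∂y = 2(y - t) = 2(-2 - 2) = -8
∂y/∂w = x = 1
∂L/∂w = ∂L/∂y · ∂y/∂w = -8 × 1 = -8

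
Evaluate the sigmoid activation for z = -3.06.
0.04479

sigmoid(-3.06) = 1/(1 + e^(3.06)) = 1/(1 + 21.33) = 0.04479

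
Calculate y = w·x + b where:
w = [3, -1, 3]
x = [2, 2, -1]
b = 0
y = 1

y = (3)(2) + (-1)(2) + (3)(-1) + 0 = 1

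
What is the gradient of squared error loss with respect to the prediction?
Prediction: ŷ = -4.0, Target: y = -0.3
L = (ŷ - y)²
∂L/∂ŷ = -7.4

∂L/∂ŷ = 2(ŷ - y) = 2(-4.0 - -0.3) = 2(-3.7) = -7.4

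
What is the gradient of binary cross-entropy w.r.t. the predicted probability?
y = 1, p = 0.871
∂L/∂p = -1.148

∂L/∂p = -y/p + (1-y)/(1-p) = -1/0.871 + 0 = -1.148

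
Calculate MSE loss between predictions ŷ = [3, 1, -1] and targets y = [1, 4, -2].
MSE = 4.667

MSE = (1/3)((3-1)² + (1-4)² + (-1--2)²) = (1/3)(4 + 9 + 1) = 4.667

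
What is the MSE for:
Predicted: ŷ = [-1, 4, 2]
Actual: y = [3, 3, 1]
MSE = 6

MSE = (1/3)((-1-3)² + (4-3)² + (2-1)²) = (1/3)(16 + 1 + 1) = 6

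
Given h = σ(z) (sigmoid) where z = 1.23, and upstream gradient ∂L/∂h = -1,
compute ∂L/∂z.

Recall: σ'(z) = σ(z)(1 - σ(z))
∂L/∂z = -0.175

σ(1.23) = 0.7738
σ'(1.23) = σ(1.23)(1 - σ(1.23)) = 0.7738 × 0.2262 = 0.175
∂L/∂z = ∂L/∂h · σ'(z) = -1 × 0.175 = -0.175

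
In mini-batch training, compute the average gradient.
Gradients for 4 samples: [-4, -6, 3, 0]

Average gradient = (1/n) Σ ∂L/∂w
Average gradient = -1.75

Average = (1/4)(-4 + -6 + 3 + 0) = -7/4 = -1.75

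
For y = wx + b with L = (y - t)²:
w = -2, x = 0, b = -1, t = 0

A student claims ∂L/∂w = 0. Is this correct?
Correct

y = (-2)(0) + -1 = -1
∂L/∂y = 2(y - t) = 2(-1 - 0) = -2
∂y/∂w = x = 0
∂L/∂w = -2 × 0 = 0

Claimed value: 0
Correct: The correct gradient is 0.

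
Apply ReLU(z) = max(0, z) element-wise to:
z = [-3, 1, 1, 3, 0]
h = [0, 1, 1, 3, 0]

ReLU applied element-wise: max(0,-3)=0, max(0,1)=1, max(0,1)=1, max(0,3)=3, max(0,0)=0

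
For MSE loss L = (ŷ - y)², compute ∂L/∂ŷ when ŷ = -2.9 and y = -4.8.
∂L/∂ŷ = 3.8

∂L/∂ŷ = 2(ŷ - y) = 2(-2.9 - -4.8) = 2(1.9) = 3.8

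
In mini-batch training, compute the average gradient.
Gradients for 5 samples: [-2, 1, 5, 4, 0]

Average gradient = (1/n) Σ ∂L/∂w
Average gradient = 1.6

Average = (1/5)(-2 + 1 + 5 + 4 + 0) = 8/5 = 1.6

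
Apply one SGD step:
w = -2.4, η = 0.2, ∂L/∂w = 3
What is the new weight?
w_new = -3

w_new = w - η·∂L/∂w = -2.4 - 0.2×(3) = -2.4 - (0.6) = -3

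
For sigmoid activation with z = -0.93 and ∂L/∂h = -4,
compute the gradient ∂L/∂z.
∂L/∂z = -0.8115

σ(-0.93) = 0.2829
σ'(-0.93) = σ(-0.93)(1 - σ(-0.93)) = 0.2829 × 0.7171 = 0.2029
∂L/∂z = ∂L/∂h · σ'(z) = -4 × 0.2029 = -0.8115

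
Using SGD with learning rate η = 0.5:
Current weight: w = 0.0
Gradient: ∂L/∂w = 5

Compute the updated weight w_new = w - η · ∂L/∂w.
w_new = -2.5

w_new = w - η·∂L/∂w = 0.0 - 0.5×(5) = 0.0 - (2.5) = -2.5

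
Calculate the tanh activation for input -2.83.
-0.9931

tanh(-2.83) = (e^(-2.83) - e^(2.83))/(e^(-2.83) + e^(2.83)) = -0.9931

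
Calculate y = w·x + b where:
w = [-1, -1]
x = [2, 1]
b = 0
y = -3

y = (-1)(2) + (-1)(1) + 0 = -3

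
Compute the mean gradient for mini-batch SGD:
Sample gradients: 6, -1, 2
Average gradient = 2.333

Average = (1/3)(6 + -1 + 2) = 7/3 = 2.333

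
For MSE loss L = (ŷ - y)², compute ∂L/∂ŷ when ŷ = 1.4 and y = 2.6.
∂L/∂ŷ = -2.4

∂L/∂ŷ = 2(ŷ - y) = 2(1.4 - 2.6) = 2(-1.2) = -2.4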